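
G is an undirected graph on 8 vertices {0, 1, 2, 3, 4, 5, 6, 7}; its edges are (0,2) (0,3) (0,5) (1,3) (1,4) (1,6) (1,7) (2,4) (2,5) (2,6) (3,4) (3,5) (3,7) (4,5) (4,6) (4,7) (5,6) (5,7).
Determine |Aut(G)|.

1

Degrees alone do not determine every vertex (e.g. 1 and 2 both have degree 4), but their neighbour-degree multisets differ: N(1) has degrees [4, 4, 5, 6] while N(2) has degrees [3, 4, 6, 6]. Repeating this refinement separates all vertices, so the only automorphism is the identity.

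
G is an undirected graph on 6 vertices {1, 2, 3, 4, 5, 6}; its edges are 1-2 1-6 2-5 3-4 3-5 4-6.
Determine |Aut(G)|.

12

G is 2-regular and connected on 6 vertices, i.e. the cycle C_6. C_6 has 6 rotations and 6 reflections, so Aut(C_6) ≅ D_6 of order 12.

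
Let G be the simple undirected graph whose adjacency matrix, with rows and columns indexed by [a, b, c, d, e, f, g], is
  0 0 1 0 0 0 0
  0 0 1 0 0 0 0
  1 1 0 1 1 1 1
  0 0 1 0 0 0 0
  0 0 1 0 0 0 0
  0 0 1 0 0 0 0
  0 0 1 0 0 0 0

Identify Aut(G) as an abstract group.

Vertex c has degree 6 and every other vertex has degree 1, so G is the star K_{1,6} with centre c. The 6 leaves are pairwise interchangeable while the centre is fixed, giving Aut(G) = S_6.

the symmetric group on 6 letters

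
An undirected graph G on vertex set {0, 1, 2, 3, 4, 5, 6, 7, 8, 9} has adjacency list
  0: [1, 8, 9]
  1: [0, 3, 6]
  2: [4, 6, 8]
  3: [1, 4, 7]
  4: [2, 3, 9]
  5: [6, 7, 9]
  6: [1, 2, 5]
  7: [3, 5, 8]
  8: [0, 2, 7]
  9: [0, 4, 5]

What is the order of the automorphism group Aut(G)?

G is 3-regular on 10 vertices with no triangles and no 4-cycles (girth 5): this is the Petersen graph. It is a classical fact that the Petersen graph has automorphism group S_5 (order 120), arising from its description as the Kneser graph K(5,2).

120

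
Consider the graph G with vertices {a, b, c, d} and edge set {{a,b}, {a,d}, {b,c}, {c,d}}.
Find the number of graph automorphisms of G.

G is 2-regular and bipartite on 2^2 = 4 vertices with girth 4; it is the hypercube graph Q_2. The symmetry group of the 2-cube is the hyperoctahedral group B_2 = Z_2 ≀ S_2, of order 2^2·2! = 8.

8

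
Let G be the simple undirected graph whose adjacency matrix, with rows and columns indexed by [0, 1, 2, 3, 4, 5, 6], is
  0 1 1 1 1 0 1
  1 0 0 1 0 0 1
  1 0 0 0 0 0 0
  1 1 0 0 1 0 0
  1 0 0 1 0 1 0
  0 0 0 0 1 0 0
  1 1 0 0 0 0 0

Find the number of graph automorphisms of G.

Degrees alone do not determine every vertex (e.g. 1 and 3 both have degree 3), but their neighbour-degree multisets differ: N(1) has degrees [2, 3, 5] while N(3) has degrees [3, 3, 5]. Repeating this refinement separates all vertices, so the only automorphism is the identity.

1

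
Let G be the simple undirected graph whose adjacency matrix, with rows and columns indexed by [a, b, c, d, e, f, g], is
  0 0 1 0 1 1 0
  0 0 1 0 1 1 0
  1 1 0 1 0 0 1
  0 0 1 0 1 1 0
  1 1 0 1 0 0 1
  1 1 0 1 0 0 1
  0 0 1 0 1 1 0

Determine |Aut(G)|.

144

The vertices split by degree into {c, e, f} (degree 4) and {a, b, d, g} (degree 3); every edge runs between the two parts, so G is the complete bipartite graph K_{3,4}. The parts have unequal sizes, so no automorphism swaps them; each part is permuted independently, giving S_4 × S_3 of order 4!·3! = 144.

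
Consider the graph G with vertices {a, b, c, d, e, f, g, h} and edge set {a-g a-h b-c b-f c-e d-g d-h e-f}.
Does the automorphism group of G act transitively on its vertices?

G has two connected components, {a, d, g, h} and {b, c, e, f}; each is 2-regular, so G = C_4 ⊔ C_4. Aut of a disjoint union of two copies of C_4 is the wreath product D_4 ≀ Z_2, of order 2·8² = 128. Under this action every vertex can be carried to every other, so G is vertex-transitive.

Yes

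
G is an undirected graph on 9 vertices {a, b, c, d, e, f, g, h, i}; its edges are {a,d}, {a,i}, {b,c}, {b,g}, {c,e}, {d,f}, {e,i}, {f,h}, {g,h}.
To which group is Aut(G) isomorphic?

Every vertex has degree 2 and the graph is connected, so G is the 9-cycle C_9. C_9 has 9 rotations and 9 reflections, so Aut(C_9) ≅ D_9 of order 18.

the dihedral group of order 18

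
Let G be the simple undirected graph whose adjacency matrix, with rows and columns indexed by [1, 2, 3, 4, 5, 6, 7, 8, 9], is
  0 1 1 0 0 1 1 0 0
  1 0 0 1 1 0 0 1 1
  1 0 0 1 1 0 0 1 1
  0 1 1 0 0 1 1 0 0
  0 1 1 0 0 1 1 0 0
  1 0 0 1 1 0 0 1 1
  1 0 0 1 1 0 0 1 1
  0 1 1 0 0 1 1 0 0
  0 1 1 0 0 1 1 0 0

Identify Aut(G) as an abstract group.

The vertices split by degree into {2, 3, 6, 7} (degree 5) and {1, 4, 5, 8, 9} (degree 4); every edge runs between the two parts, so G is the complete bipartite graph K_{4,5}. Automorphisms preserve the bipartition setwise (since the parts differ in size) and act as S_5 × S_4 within it; |Aut| = 2880.

S_5 × S_4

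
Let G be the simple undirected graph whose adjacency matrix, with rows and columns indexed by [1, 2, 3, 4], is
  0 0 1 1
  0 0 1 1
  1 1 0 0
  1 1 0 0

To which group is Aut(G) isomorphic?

D_4

G is 2-regular and connected on 4 vertices, i.e. the cycle C_4. The automorphisms of the 4-cycle are exactly the symmetries of a regular 4-gon: the dihedral group D_4, |D_4| = 8.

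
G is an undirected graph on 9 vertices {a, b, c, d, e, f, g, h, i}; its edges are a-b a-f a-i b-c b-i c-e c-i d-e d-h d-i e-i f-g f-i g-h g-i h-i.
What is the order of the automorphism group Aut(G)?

Vertex i is the unique vertex of degree 8; the remaining 8 vertices each have degree 3 and induce a cycle, so G is the wheel on 9 vertices with hub i. Every automorphism fixes the hub and acts on the rim 8-cycle, so Aut(G) ≅ Aut(C_8) = D_8 of order 16.

16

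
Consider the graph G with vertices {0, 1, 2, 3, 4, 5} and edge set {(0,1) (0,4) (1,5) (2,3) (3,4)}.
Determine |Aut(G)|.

The degree sequence is [2, 2, 1, 2, 2, 1]; the two degree-1 vertices 2 and 5 are the ends of a path, so G = P_6. The only nontrivial automorphism of a path is the end-to-end reflection, so Aut(G) ≅ Z_2.

2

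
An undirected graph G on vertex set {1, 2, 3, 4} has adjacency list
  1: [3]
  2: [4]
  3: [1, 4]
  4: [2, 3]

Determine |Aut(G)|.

The degree sequence is [1, 1, 2, 2]; the two degree-1 vertices 1 and 2 are the ends of a path, so G = P_4. A path has exactly one nontrivial symmetry — reversal — giving Aut(G) of order 2.

2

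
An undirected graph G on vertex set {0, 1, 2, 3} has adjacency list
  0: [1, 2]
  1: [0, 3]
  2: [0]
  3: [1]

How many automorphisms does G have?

2

The degree sequence is [2, 2, 1, 1]; the two degree-1 vertices 2 and 3 are the ends of a path, so G = P_4. A path has exactly one nontrivial symmetry — reversal — giving Aut(G) of order 2.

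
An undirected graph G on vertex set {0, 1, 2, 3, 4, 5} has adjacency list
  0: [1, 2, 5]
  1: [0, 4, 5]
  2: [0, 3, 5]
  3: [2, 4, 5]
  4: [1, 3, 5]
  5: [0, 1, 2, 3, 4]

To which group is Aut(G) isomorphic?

D_5

Vertex 5 is the unique vertex of degree 5; the remaining 5 vertices each have degree 3 and induce a cycle, so G is the wheel on 6 vertices with hub 5. With the hub fixed, the remaining symmetry is that of the rim cycle C_5, giving the dihedral group D_5.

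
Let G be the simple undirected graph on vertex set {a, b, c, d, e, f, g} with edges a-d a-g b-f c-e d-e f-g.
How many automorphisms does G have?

The degree sequence is [2, 1, 1, 2, 2, 2, 2]; the two degree-1 vertices b and c are the ends of a path, so G = P_7. The only nontrivial automorphism of a path is the end-to-end reflection, so Aut(G) ≅ Z_2.

2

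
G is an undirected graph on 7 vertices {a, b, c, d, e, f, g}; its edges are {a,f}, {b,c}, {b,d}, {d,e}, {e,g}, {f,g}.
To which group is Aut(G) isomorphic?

The degree sequence is [1, 2, 1, 2, 2, 2, 2]; the two degree-1 vertices a and c are the ends of a path, so G = P_7. The only nontrivial automorphism of a path is the end-to-end reflection, so Aut(G) ≅ Z_2.

C_2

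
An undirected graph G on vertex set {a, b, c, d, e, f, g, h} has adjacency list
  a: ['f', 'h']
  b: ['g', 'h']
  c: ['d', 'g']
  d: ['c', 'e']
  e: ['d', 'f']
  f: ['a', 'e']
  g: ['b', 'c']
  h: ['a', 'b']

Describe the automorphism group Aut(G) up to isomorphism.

D_8

G is 2-regular and connected on 8 vertices, i.e. the cycle C_8. C_8 has 8 rotations and 8 reflections, so Aut(C_8) ≅ D_8 of order 16.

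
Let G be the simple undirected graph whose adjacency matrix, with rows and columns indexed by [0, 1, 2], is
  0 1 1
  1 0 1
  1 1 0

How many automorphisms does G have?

All 3 vertices are pairwise adjacent: G = K_3. Every bijection on the vertex set is an automorphism of K_3; hence Aut(K_3) ≅ S_3, order 6.

6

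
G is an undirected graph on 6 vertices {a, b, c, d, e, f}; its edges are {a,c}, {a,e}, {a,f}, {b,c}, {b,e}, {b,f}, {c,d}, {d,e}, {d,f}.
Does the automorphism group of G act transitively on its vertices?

G is 3-regular and bipartite with parts {a, b, d} and {c, e, f} (each part is independent and every cross-pair is an edge), so G = K_{3,3}. Each part can be permuted independently (S_3 × S_3) and the two equal-size parts can also be swapped, giving (S_3 × S_3) ⋊ Z_2 of order 2·(3!)² = 72. Under this action every vertex can be carried to every other, so G is vertex-transitive.

Yes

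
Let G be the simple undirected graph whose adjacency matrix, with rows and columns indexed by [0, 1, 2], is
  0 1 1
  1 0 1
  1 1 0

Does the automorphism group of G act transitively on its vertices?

Every vertex has degree 2, so G is the complete graph K_3. Every bijection on the vertex set is an automorphism of K_3; hence Aut(K_3) ≅ S_3, order 6. Under this action every vertex can be carried to every other, so G is vertex-transitive.

Yes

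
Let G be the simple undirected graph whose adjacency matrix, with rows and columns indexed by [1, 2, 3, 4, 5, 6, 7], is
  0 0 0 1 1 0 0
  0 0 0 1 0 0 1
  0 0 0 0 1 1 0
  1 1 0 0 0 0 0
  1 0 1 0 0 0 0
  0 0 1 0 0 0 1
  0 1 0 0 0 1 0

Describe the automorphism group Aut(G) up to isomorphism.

Every vertex has degree 2 and the graph is connected, so G is the 7-cycle C_7. The automorphisms of the 7-cycle are exactly the symmetries of a regular 7-gon: the dihedral group D_7, |D_7| = 14.

the dihedral group of order 14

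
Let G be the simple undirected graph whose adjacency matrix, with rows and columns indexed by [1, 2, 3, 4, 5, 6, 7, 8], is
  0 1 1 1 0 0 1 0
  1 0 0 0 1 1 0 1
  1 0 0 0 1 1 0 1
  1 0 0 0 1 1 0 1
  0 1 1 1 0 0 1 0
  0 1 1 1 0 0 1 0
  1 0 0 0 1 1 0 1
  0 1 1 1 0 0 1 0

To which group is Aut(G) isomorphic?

G is 4-regular and bipartite with parts {2, 3, 4, 7} and {1, 5, 6, 8} (each part is independent and every cross-pair is an edge), so G = K_{4,4}. Aut(K_{4,4}) is the wreath product S_4 ≀ Z_2: permute within each part, then optionally swap the parts; |Aut| = 2·(4!)² = 1152.

S_4 ≀ Z_2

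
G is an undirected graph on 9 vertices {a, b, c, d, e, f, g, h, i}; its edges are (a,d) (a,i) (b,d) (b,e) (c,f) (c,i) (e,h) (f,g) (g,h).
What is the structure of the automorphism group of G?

D_9

Every vertex has degree 2 and the graph is connected, so G is the 9-cycle C_9. C_9 has 9 rotations and 9 reflections, so Aut(C_9) ≅ D_9 of order 18.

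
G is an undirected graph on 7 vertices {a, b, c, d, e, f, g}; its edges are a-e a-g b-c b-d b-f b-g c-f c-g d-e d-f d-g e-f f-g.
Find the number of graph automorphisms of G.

1

The degree sequence is [2, 4, 3, 4, 3, 5, 5]. Checking the degree-preserving permutations of the vertex set shows that none except the identity preserves every edge, so Aut(G) is trivial.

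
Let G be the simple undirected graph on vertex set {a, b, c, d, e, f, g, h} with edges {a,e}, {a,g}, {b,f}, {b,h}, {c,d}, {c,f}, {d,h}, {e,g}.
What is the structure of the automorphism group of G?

G has two connected components, {b, c, d, f, h} and {a, e, g}; each is 2-regular, so G = C_5 ⊔ C_3. The components are non-isomorphic (different sizes), so Aut(G) = Aut(C_5) × Aut(C_3) = D_5 × D_3 of order 10·6 = 60.

D_5 × D_3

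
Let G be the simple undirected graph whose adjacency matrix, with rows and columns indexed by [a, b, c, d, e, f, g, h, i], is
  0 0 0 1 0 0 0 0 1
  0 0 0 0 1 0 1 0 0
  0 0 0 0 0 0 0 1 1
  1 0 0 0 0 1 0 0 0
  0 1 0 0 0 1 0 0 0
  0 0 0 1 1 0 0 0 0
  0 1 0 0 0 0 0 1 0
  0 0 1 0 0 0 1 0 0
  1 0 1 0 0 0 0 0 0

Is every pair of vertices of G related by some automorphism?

Yes

G is 2-regular and connected on 9 vertices, i.e. the cycle C_9. C_9 has 9 rotations and 9 reflections, so Aut(C_9) ≅ D_9 of order 18. This group acts transitively on the 9 vertices.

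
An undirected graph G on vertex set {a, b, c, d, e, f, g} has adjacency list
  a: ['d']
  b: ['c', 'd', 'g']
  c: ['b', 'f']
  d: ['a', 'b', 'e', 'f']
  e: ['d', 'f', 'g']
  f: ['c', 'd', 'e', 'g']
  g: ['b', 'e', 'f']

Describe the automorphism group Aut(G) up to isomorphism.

{e}

Degrees alone do not determine every vertex (e.g. b and e both have degree 3), but their neighbour-degree multisets differ: N(b) has degrees [2, 3, 4] while N(e) has degrees [3, 4, 4]. Repeating this refinement separates all vertices, so the only automorphism is the identity.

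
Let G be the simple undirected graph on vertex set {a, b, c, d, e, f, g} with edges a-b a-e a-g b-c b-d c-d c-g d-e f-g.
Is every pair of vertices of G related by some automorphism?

No

Vertex e is the only vertex of degree 2, so every automorphism fixes it; G is not vertex-transitive.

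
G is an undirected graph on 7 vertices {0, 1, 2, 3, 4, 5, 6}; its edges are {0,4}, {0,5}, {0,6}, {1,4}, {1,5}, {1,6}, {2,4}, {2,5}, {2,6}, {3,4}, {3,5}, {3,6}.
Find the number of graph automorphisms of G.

144

The vertices split by degree into {4, 5, 6} (degree 4) and {0, 1, 2, 3} (degree 3); every edge runs between the two parts, so G is the complete bipartite graph K_{3,4}. The parts have unequal sizes, so no automorphism swaps them; each part is permuted independently, giving S_4 × S_3 of order 4!·3! = 144.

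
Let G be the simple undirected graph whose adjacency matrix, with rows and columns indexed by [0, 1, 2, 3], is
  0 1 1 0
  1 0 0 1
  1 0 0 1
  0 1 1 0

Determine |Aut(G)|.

8

G is 2-regular and bipartite on 2^2 = 4 vertices with girth 4; it is the hypercube graph Q_2. Aut(Q_2) consists of the signed permutations of the 2 coordinate axes: 2! permutations times 2^2 sign flips, so |Aut| = 2^2·2! = 8.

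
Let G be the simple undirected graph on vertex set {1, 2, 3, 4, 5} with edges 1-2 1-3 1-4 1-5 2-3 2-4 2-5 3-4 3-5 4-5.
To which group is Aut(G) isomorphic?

the symmetric group on 5 letters

Every vertex has degree 4, so G is the complete graph K_5. Any permutation of the 5 vertices preserves K_5, so Aut(K_5) = S_5 of order 5! = 120.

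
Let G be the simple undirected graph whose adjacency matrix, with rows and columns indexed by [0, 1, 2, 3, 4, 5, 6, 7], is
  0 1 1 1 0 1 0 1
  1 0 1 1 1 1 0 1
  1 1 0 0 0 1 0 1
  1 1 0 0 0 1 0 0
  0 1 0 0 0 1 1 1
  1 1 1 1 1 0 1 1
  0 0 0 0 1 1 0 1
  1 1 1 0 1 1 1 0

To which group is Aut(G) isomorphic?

The degree sequence is [5, 6, 4, 3, 4, 7, 3, 6]. Checking the degree-preserving permutations of the vertex set shows that none except the identity preserves every edge, so Aut(G) is trivial.

{e}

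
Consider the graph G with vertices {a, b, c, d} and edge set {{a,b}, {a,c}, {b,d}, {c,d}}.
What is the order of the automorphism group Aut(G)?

8

Every vertex has degree 2 and the graph is connected, so G is the 4-cycle C_4. C_4 has 4 rotations and 4 reflections, so Aut(C_4) ≅ D_4 of order 8.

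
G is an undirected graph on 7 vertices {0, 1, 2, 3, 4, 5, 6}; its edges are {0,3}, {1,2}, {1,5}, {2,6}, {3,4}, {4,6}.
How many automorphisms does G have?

The degree sequence is [1, 2, 2, 2, 2, 1, 2]; the two degree-1 vertices 0 and 5 are the ends of a path, so G = P_7. A path has exactly one nontrivial symmetry — reversal — giving Aut(G) of order 2.

2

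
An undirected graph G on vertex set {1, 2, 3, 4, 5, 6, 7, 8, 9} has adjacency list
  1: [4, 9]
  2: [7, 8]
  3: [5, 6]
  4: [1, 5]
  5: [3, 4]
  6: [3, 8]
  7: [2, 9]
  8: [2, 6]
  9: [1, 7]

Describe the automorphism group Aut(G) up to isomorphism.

the dihedral group of order 18

Every vertex has degree 2 and the graph is connected, so G is the 9-cycle C_9. C_9 has 9 rotations and 9 reflections, so Aut(C_9) ≅ D_9 of order 18.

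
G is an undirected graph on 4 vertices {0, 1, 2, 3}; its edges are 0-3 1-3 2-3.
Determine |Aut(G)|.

6

Vertex 3 has degree 3 and every other vertex has degree 1, so G is the star K_{1,3} with centre 3. The 3 leaves are pairwise interchangeable while the centre is fixed, giving Aut(G) = S_3.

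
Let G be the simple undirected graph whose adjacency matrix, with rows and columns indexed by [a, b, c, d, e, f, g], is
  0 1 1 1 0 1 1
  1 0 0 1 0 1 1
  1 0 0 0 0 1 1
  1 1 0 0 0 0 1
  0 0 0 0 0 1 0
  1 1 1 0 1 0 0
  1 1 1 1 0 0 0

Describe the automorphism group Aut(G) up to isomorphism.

{e}

The degree sequence is [5, 4, 3, 3, 1, 4, 4]. Checking the degree-preserving permutations of the vertex set shows that none except the identity preserves every edge, so Aut(G) is trivial.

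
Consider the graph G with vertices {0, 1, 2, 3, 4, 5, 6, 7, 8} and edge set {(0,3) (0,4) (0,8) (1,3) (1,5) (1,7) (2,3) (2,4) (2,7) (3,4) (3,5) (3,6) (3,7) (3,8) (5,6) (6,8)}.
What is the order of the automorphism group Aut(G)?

16

Vertex 3 is the unique vertex of degree 8; the remaining 8 vertices each have degree 3 and induce a cycle, so G is the wheel on 9 vertices with hub 3. Every automorphism fixes the hub and acts on the rim 8-cycle, so Aut(G) ≅ Aut(C_8) = D_8 of order 16.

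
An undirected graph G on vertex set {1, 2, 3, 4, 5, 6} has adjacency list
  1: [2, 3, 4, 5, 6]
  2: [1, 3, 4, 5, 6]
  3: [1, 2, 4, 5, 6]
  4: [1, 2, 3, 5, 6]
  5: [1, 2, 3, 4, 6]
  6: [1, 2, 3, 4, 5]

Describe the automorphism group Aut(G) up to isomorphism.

the symmetric group on 6 letters

All 6 vertices are pairwise adjacent: G = K_6. Every bijection on the vertex set is an automorphism of K_6; hence Aut(K_6) ≅ S_6, order 720.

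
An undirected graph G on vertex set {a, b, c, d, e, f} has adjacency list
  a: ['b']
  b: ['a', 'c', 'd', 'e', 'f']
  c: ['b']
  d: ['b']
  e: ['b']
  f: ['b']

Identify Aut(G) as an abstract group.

the symmetric group on 5 letters

Vertex b has degree 5 and every other vertex has degree 1, so G is the star K_{1,5} with centre b. The 5 leaves are pairwise interchangeable while the centre is fixed, giving Aut(G) = S_5.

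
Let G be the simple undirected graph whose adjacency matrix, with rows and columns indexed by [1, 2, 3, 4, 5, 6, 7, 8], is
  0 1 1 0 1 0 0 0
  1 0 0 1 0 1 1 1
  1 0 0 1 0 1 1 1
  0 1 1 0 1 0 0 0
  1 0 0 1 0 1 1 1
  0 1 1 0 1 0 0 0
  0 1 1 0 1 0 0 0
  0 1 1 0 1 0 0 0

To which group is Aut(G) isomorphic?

S_3 × S_5

The vertices split by degree into {2, 3, 5} (degree 5) and {1, 4, 6, 7, 8} (degree 3); every edge runs between the two parts, so G is the complete bipartite graph K_{3,5}. Automorphisms preserve the bipartition setwise (since the parts differ in size) and act as S_3 × S_5 within it; |Aut| = 720.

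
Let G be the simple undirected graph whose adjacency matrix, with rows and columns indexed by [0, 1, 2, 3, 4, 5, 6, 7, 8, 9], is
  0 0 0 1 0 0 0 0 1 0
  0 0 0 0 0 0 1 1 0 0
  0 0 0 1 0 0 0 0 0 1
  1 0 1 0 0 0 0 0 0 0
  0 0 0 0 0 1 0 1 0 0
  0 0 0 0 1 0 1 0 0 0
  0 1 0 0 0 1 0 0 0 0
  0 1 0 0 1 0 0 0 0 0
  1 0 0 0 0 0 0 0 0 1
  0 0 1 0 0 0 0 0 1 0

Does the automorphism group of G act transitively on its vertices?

G has two connected components, {1, 4, 5, 6, 7} and {0, 2, 3, 8, 9}; each is 2-regular, so G = C_5 ⊔ C_5. With two isomorphic components, Aut(G) = Aut(C_5) ≀ S_2 = (D_5 × D_5) ⋊ Z_2: permute each cycle by D_5, then optionally swap the two cycles. Order 2·(2·5)² = 200. Under this action every vertex can be carried to every other, so G is vertex-transitive.

Yes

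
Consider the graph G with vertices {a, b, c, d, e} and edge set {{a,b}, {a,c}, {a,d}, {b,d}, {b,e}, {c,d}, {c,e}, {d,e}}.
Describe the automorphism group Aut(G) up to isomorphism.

Vertex d is the unique vertex of degree 4; the remaining 4 vertices each have degree 3 and induce a cycle, so G is the wheel on 5 vertices with hub d. With the hub fixed, the remaining symmetry is that of the rim cycle C_4, giving the dihedral group D_4.

D_4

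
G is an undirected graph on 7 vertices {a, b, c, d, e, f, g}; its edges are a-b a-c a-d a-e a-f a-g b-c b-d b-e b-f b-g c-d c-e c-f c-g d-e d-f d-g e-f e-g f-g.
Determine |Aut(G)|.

5040

Every vertex has degree 6, so G is the complete graph K_7. Any permutation of the 7 vertices preserves K_7, so Aut(K_7) = S_7 of order 7! = 5040.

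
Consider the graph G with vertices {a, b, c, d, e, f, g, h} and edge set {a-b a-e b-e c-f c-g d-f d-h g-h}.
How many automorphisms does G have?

G has two connected components, {c, d, f, g, h} and {a, b, e}; each is 2-regular, so G = C_5 ⊔ C_3. No automorphism exchanges components of different sizes, hence Aut(G) is the direct product D_3 × D_5, order 60.

60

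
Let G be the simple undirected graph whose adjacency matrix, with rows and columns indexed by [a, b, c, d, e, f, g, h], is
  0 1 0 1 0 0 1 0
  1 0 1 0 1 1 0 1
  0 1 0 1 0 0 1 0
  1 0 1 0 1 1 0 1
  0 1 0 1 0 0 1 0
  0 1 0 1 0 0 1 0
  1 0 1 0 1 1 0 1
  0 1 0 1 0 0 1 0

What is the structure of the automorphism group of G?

S_3 × S_5

The vertices split by degree into {b, d, g} (degree 5) and {a, c, e, f, h} (degree 3); every edge runs between the two parts, so G is the complete bipartite graph K_{3,5}. The parts have unequal sizes, so no automorphism swaps them; each part is permuted independently, giving S_3 × S_5 of order 3!·5! = 720.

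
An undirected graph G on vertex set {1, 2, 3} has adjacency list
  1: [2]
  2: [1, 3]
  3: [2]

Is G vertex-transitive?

Vertex 2 is the only vertex of degree 2, so every automorphism fixes it; G is not vertex-transitive.

No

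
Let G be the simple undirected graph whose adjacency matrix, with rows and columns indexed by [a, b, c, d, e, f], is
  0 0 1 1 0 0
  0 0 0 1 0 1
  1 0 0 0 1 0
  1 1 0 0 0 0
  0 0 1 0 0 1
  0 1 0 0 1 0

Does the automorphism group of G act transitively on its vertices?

G is 2-regular and connected on 6 vertices, i.e. the cycle C_6. C_6 has 6 rotations and 6 reflections, so Aut(C_6) ≅ D_6 of order 12. This group acts transitively on the 6 vertices.

Yes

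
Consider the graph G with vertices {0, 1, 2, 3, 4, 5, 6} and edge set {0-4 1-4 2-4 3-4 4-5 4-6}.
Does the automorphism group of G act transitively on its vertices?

No

Vertex 4 is the only vertex of degree 6, so every automorphism fixes it; G is not vertex-transitive.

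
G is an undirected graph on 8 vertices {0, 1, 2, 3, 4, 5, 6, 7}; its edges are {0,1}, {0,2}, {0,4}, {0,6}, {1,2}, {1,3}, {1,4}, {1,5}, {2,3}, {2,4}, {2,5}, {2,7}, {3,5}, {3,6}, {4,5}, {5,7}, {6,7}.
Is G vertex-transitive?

Vertex 2 is the only vertex of degree 6, so every automorphism fixes it; G is not vertex-transitive.

No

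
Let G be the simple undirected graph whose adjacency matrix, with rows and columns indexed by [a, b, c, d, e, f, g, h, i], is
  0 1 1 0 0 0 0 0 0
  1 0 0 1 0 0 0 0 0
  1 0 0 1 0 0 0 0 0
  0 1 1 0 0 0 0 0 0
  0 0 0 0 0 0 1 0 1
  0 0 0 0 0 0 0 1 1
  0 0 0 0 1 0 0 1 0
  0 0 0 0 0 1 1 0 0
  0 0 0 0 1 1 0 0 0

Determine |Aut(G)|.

80

G has two connected components, {e, f, g, h, i} and {a, b, c, d}; each is 2-regular, so G = C_5 ⊔ C_4. No automorphism exchanges components of different sizes, hence Aut(G) is the direct product D_4 × D_5, order 80.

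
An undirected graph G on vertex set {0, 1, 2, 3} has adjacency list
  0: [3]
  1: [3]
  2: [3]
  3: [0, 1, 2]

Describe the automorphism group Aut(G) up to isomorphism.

Vertex 3 has degree 3 and every other vertex has degree 1, so G is the star K_{1,3} with centre 3. Any automorphism fixes the centre and permutes the 3 leaves freely, so Aut(G) ≅ S_3 of order 3! = 6.

the symmetric group on 3 letters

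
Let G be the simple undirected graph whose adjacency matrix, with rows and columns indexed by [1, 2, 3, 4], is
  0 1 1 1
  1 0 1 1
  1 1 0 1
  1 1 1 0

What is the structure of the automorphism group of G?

S_4

All 4 vertices are pairwise adjacent: G = K_4. Any permutation of the 4 vertices preserves K_4, so Aut(K_4) = S_4 of order 4! = 24.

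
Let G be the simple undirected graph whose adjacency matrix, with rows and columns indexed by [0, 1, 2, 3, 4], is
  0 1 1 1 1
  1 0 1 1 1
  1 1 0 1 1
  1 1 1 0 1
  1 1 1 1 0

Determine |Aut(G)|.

Every vertex has degree 4, so G is the complete graph K_5. Any permutation of the 5 vertices preserves K_5, so Aut(K_5) = S_5 of order 5! = 120.

120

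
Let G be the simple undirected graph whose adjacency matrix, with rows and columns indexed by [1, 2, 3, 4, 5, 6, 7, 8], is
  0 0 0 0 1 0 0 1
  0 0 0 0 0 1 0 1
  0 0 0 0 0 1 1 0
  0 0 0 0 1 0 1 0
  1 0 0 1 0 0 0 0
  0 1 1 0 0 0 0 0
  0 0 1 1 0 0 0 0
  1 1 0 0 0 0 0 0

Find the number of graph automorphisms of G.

16

G is 2-regular and connected on 8 vertices, i.e. the cycle C_8. C_8 has 8 rotations and 8 reflections, so Aut(C_8) ≅ D_8 of order 16.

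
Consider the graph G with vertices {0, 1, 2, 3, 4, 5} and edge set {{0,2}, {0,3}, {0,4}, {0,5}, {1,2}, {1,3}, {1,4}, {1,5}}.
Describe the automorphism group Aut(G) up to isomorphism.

The vertices split by degree into {0, 1} (degree 4) and {2, 3, 4, 5} (degree 2); every edge runs between the two parts, so G is the complete bipartite graph K_{2,4}. Automorphisms preserve the bipartition setwise (since the parts differ in size) and act as S_4 × S_2 within it; |Aut| = 48.

S_4 × S_2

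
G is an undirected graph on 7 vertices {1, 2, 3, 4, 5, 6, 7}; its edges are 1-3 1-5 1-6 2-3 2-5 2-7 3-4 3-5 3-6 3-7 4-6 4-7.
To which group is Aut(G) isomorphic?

D_6

Vertex 3 is the unique vertex of degree 6; the remaining 6 vertices each have degree 3 and induce a cycle, so G is the wheel on 7 vertices with hub 3. Every automorphism fixes the hub and acts on the rim 6-cycle, so Aut(G) ≅ Aut(C_6) = D_6 of order 12.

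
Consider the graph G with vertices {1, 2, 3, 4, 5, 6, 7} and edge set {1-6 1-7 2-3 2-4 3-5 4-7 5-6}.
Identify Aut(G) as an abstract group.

D_7

G is 2-regular and connected on 7 vertices, i.e. the cycle C_7. C_7 has 7 rotations and 7 reflections, so Aut(C_7) ≅ D_7 of order 14.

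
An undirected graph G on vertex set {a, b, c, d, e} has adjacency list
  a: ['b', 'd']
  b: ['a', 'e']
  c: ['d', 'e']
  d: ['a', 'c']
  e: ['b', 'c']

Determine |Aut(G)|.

10

G is 2-regular and connected on 5 vertices, i.e. the cycle C_5. C_5 has 5 rotations and 5 reflections, so Aut(C_5) ≅ D_5 of order 10.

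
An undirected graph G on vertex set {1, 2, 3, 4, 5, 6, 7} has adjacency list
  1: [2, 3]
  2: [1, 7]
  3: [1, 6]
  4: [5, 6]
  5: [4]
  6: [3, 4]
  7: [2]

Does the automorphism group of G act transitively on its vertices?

No

Automorphisms preserve degree, but G has vertices of degree 1 and vertices of degree 2; no automorphism maps one to the other, so G is not vertex-transitive.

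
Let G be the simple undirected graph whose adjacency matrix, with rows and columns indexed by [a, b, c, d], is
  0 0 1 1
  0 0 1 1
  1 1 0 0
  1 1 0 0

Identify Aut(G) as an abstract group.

D_4

Every vertex has degree 2 and the graph is connected, so G is the 4-cycle C_4. The automorphisms of the 4-cycle are exactly the symmetries of a regular 4-gon: the dihedral group D_4, |D_4| = 8.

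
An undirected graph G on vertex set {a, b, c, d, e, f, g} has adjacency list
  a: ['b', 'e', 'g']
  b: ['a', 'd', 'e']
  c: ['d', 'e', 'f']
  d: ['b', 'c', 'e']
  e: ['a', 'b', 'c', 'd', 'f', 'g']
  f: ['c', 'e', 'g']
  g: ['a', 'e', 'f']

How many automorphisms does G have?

Vertex e is the unique vertex of degree 6; the remaining 6 vertices each have degree 3 and induce a cycle, so G is the wheel on 7 vertices with hub e. With the hub fixed, the remaining symmetry is that of the rim cycle C_6, giving the dihedral group D_6.

12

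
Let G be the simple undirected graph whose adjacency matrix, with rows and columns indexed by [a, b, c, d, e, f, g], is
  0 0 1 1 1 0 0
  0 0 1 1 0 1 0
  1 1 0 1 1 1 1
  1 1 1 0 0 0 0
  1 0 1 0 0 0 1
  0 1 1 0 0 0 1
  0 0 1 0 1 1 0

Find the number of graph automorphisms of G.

Vertex c is the unique vertex of degree 6; the remaining 6 vertices each have degree 3 and induce a cycle, so G is the wheel on 7 vertices with hub c. Every automorphism fixes the hub and acts on the rim 6-cycle, so Aut(G) ≅ Aut(C_6) = D_6 of order 12.

12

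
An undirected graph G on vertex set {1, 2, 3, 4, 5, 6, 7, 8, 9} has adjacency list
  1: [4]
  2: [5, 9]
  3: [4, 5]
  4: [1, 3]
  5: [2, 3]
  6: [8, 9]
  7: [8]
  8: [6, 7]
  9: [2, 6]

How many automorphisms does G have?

The degree sequence is [1, 2, 2, 2, 2, 2, 1, 2, 2]; the two degree-1 vertices 1 and 7 are the ends of a path, so G = P_9. The only nontrivial automorphism of a path is the end-to-end reflection, so Aut(G) ≅ Z_2.

2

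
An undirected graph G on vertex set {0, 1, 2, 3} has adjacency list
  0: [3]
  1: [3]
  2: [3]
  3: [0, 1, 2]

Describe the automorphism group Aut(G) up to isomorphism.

Vertex 3 has degree 3 and every other vertex has degree 1, so G is the star K_{1,3} with centre 3. Any automorphism fixes the centre and permutes the 3 leaves freely, so Aut(G) ≅ S_3 of order 3! = 6.

S_3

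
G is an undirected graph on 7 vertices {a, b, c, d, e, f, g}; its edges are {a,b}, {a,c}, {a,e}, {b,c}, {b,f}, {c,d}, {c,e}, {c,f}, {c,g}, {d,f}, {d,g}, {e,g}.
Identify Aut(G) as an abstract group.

D_6

Vertex c is the unique vertex of degree 6; the remaining 6 vertices each have degree 3 and induce a cycle, so G is the wheel on 7 vertices with hub c. Every automorphism fixes the hub and acts on the rim 6-cycle, so Aut(G) ≅ Aut(C_6) = D_6 of order 12.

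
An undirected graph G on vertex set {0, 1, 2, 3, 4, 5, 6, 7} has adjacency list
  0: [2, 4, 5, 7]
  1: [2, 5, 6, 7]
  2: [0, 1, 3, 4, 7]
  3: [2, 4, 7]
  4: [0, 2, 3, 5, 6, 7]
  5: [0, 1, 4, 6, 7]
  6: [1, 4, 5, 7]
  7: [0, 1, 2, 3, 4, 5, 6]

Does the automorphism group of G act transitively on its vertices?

Vertex 3 is the only vertex of degree 3, so every automorphism fixes it; G is not vertex-transitive.

No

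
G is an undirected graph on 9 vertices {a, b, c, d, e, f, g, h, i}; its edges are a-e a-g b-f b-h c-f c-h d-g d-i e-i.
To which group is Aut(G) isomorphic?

G has two connected components, {a, d, e, g, i} and {b, c, f, h}; each is 2-regular, so G = C_5 ⊔ C_4. The components are non-isomorphic (different sizes), so Aut(G) = Aut(C_5) × Aut(C_4) = D_5 × D_4 of order 10·8 = 80.

D_5 × D_4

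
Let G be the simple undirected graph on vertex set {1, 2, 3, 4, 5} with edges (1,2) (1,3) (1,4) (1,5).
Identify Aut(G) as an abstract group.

Vertex 1 has degree 4 and every other vertex has degree 1, so G is the star K_{1,4} with centre 1. The 4 leaves are pairwise interchangeable while the centre is fixed, giving Aut(G) = S_4.

S_4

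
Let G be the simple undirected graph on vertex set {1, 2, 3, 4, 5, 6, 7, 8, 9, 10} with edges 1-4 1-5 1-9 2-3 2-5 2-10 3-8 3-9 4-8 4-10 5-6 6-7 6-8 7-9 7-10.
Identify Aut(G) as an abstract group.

the symmetric group S_5

G is 3-regular on 10 vertices with no triangles and no 4-cycles (girth 5): this is the Petersen graph. It is a classical fact that the Petersen graph has automorphism group S_5 (order 120), arising from its description as the Kneser graph K(5,2).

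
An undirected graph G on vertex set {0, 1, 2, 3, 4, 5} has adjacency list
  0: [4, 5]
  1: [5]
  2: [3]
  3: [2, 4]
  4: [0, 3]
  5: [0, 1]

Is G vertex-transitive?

Automorphisms preserve degree, but G has vertices of degree 1 and vertices of degree 2; no automorphism maps one to the other, so G is not vertex-transitive.

No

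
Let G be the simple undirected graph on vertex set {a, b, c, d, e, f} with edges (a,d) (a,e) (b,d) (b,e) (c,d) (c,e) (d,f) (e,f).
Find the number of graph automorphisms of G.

The vertices split by degree into {d, e} (degree 4) and {a, b, c, f} (degree 2); every edge runs between the two parts, so G is the complete bipartite graph K_{2,4}. The parts have unequal sizes, so no automorphism swaps them; each part is permuted independently, giving S_4 × S_2 of order 4!·2! = 48.

48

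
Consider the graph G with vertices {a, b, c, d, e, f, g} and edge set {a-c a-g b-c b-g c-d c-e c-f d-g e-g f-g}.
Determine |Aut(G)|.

The vertices split by degree into {c, g} (degree 5) and {a, b, d, e, f} (degree 2); every edge runs between the two parts, so G is the complete bipartite graph K_{2,5}. The parts have unequal sizes, so no automorphism swaps them; each part is permuted independently, giving S_2 × S_5 of order 2!·5! = 240.

240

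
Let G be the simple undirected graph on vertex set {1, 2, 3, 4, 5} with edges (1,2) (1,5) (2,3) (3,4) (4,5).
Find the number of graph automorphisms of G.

G is 2-regular and connected on 5 vertices, i.e. the cycle C_5. C_5 has 5 rotations and 5 reflections, so Aut(C_5) ≅ D_5 of order 10.

10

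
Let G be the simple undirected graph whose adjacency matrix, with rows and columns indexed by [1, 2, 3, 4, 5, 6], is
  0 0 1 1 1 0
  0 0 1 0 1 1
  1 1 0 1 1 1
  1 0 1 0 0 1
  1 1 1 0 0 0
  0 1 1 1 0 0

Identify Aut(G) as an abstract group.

the dihedral group of order 10

Vertex 3 is the unique vertex of degree 5; the remaining 5 vertices each have degree 3 and induce a cycle, so G is the wheel on 6 vertices with hub 3. Every automorphism fixes the hub and acts on the rim 5-cycle, so Aut(G) ≅ Aut(C_5) = D_5 of order 10.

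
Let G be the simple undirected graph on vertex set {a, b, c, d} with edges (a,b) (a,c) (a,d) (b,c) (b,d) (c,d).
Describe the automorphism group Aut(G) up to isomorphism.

Every vertex has degree 3, so G is the complete graph K_4. Any permutation of the 4 vertices preserves K_4, so Aut(K_4) = S_4 of order 4! = 24.

the symmetric group on 4 letters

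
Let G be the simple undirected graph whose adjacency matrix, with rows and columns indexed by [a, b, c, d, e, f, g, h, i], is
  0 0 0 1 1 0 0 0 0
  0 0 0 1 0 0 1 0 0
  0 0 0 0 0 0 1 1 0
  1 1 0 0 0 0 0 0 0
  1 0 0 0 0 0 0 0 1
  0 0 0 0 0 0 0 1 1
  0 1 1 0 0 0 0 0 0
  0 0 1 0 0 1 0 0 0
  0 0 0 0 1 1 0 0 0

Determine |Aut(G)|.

G is 2-regular and connected on 9 vertices, i.e. the cycle C_9. C_9 has 9 rotations and 9 reflections, so Aut(C_9) ≅ D_9 of order 18.

18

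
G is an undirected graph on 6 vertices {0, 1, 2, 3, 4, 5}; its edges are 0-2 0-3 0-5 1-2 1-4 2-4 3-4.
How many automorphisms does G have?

1

The degree sequence is [3, 2, 3, 2, 3, 1]. Checking the degree-preserving permutations of the vertex set shows that none except the identity preserves every edge, so Aut(G) is trivial.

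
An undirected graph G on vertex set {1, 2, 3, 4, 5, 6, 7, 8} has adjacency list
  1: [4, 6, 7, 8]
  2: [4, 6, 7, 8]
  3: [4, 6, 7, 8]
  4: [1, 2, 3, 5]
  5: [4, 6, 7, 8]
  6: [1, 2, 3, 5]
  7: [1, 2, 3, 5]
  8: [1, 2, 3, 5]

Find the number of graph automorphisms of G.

G is 4-regular and bipartite with parts {1, 2, 3, 5} and {4, 6, 7, 8} (each part is independent and every cross-pair is an edge), so G = K_{4,4}. Aut(K_{4,4}) is the wreath product S_4 ≀ Z_2: permute within each part, then optionally swap the parts; |Aut| = 2·(4!)² = 1152.

1152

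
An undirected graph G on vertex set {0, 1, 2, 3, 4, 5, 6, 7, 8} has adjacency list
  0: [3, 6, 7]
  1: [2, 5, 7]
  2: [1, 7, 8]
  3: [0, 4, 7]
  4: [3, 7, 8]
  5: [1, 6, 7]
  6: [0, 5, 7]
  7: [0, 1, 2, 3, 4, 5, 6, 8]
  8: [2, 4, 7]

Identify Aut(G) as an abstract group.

Vertex 7 is the unique vertex of degree 8; the remaining 8 vertices each have degree 3 and induce a cycle, so G is the wheel on 9 vertices with hub 7. Every automorphism fixes the hub and acts on the rim 8-cycle, so Aut(G) ≅ Aut(C_8) = D_8 of order 16.

D_8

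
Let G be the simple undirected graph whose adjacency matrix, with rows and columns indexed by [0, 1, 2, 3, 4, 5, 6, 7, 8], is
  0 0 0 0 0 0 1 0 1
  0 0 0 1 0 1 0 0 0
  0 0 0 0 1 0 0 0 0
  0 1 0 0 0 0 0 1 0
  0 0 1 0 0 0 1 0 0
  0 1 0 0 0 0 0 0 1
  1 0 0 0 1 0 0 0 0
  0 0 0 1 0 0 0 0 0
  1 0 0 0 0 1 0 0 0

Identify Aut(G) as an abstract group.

The degree sequence is [2, 2, 1, 2, 2, 2, 2, 1, 2]; the two degree-1 vertices 2 and 7 are the ends of a path, so G = P_9. A path has exactly one nontrivial symmetry — reversal — giving Aut(G) of order 2.

C_2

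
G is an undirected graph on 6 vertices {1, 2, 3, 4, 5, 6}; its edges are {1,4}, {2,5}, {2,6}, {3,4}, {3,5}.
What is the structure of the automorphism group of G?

The degree sequence is [1, 2, 2, 2, 2, 1]; the two degree-1 vertices 1 and 6 are the ends of a path, so G = P_6. The only nontrivial automorphism of a path is the end-to-end reflection, so Aut(G) ≅ Z_2.

Z_2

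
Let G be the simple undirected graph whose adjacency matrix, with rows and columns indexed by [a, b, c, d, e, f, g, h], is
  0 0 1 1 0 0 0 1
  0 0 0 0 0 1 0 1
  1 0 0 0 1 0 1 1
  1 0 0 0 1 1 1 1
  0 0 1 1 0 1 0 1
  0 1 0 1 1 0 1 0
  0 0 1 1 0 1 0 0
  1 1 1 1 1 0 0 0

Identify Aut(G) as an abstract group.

{e}

Degrees alone do not determine every vertex (e.g. a and g both have degree 3), but their neighbour-degree multisets differ: N(a) has degrees [4, 5, 5] while N(g) has degrees [4, 4, 5]. Repeating this refinement separates all vertices, so the only automorphism is the identity.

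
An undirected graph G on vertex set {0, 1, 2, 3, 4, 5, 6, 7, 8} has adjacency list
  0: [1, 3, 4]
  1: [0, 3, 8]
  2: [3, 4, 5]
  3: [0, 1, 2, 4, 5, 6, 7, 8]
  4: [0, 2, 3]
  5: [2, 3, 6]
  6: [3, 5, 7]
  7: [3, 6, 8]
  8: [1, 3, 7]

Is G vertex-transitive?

No

Vertex 3 is the only vertex of degree 8, so every automorphism fixes it; G is not vertex-transitive.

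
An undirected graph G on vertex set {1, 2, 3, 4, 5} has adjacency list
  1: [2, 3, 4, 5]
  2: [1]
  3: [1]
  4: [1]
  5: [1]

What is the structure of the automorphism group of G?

S_4

Vertex 1 has degree 4 and every other vertex has degree 1, so G is the star K_{1,4} with centre 1. The 4 leaves are pairwise interchangeable while the centre is fixed, giving Aut(G) = S_4.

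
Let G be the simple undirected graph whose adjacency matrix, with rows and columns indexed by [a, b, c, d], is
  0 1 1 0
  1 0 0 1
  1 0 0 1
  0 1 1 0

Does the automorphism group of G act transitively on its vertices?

G is 2-regular and connected on 4 vertices, i.e. the cycle C_4. The automorphisms of the 4-cycle are exactly the symmetries of a regular 4-gon: the dihedral group D_4, |D_4| = 8. Under this action every vertex can be carried to every other, so G is vertex-transitive.

Yes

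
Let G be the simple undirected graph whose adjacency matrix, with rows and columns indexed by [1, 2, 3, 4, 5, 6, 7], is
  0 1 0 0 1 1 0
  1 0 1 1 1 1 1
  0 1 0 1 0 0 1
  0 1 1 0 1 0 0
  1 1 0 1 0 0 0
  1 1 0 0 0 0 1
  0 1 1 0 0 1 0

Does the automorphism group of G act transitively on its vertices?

Vertex 2 is the only vertex of degree 6, so every automorphism fixes it; G is not vertex-transitive.

No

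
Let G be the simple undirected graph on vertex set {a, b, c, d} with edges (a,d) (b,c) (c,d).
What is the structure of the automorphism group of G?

The degree sequence is [1, 1, 2, 2]; the two degree-1 vertices a and b are the ends of a path, so G = P_4. A path has exactly one nontrivial symmetry — reversal — giving Aut(G) of order 2.

Z_2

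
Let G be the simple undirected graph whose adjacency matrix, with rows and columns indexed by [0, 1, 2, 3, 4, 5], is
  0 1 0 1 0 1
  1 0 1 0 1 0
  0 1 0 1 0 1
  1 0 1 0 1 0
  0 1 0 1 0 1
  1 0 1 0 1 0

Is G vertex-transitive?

G is 3-regular and bipartite with parts {0, 2, 4} and {1, 3, 5} (each part is independent and every cross-pair is an edge), so G = K_{3,3}. Aut(K_{3,3}) is the wreath product S_3 ≀ Z_2: permute within each part, then optionally swap the parts; |Aut| = 2·(3!)² = 72. This group acts transitively on the 6 vertices.

Yes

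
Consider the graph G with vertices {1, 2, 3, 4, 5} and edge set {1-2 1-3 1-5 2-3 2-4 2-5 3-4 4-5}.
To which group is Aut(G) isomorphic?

D_4

Vertex 2 is the unique vertex of degree 4; the remaining 4 vertices each have degree 3 and induce a cycle, so G is the wheel on 5 vertices with hub 2. Every automorphism fixes the hub and acts on the rim 4-cycle, so Aut(G) ≅ Aut(C_4) = D_4 of order 8.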